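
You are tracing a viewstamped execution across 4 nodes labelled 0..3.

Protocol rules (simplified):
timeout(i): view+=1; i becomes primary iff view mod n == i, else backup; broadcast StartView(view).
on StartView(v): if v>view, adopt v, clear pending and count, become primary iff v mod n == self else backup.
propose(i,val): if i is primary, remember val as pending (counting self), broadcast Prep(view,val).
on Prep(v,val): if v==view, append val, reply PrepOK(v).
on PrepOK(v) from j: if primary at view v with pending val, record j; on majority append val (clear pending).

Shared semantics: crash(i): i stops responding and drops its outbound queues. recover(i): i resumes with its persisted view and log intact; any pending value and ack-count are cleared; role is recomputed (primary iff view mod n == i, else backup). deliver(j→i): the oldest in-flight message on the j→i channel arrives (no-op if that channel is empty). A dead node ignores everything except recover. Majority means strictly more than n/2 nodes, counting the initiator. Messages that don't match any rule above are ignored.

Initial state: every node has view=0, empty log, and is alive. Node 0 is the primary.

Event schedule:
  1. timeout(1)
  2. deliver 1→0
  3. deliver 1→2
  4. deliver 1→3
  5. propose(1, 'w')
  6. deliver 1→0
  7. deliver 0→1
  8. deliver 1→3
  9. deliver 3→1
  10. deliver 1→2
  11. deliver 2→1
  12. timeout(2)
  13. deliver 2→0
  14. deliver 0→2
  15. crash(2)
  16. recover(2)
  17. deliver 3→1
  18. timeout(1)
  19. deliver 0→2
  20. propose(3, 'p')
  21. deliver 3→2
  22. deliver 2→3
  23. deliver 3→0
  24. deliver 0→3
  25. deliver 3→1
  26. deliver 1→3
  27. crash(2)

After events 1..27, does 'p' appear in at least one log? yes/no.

no

[1] timeout(1) → N1(prim v1 [-])
[2] deliver 1→0 → N0(back v1 [-])
[3] deliver 1→2 → N2(back v1 [-])
[4] deliver 1→3 → N3(back v1 [-])
[5] propose(1,'w') → ∅
[6] deliver 1→0 → N0(back v1 [w])
[7] deliver 0→1 → ∅
[8] deliver 1→3 → N3(back v1 [w])
[9] deliver 3→1 → N1(prim v1 [w])
[10] deliver 1→2 → N2(back v1 [w])
[11] deliver 2→1 → ∅
[12] timeout(2) → N2(prim v2 [w])
[13] deliver 2→0 → N0(back v2 [w])
[14] deliver 0→2 → ∅
[15] crash(2) → N2(✗prim v2 [w])
[16] recover(2) → N2(prim v2 [w])
[17] deliver 3→1 → ∅
[18] timeout(1) → N1(back v2 [w])
[19] deliver 0→2 → ∅
[20] propose(3,'p') → ∅
[21] deliver 3→2 → ∅
[22] deliver 2→3 → ∅
[23] deliver 3→0 → ∅
[24] deliver 0→3 → ∅
[25] deliver 3→1 → ∅
[26] deliver 1→3 → N3(back v2 [w])
[27] crash(2) → N2(✗prim v2 [w])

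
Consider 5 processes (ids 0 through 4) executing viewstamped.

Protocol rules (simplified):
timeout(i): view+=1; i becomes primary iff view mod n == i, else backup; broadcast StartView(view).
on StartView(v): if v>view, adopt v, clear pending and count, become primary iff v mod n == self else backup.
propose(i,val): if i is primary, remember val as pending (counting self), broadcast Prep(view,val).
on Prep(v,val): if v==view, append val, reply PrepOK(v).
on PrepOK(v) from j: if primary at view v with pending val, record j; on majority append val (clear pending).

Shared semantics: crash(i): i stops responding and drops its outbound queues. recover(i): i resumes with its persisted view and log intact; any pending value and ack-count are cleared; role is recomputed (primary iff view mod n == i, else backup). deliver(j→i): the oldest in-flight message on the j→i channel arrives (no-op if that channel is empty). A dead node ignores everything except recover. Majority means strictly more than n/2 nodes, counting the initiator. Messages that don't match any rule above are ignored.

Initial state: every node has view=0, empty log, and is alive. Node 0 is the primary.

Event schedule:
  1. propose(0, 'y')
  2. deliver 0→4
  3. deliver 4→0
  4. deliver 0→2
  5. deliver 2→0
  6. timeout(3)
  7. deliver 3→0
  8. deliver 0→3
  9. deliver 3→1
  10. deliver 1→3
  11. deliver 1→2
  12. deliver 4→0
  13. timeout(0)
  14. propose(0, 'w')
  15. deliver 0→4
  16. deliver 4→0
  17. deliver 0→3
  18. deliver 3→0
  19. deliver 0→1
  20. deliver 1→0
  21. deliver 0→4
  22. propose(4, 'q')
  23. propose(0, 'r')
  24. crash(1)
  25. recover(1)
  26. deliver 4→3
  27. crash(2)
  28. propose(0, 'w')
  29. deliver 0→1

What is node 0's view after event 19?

e1 propose(0,'y'): ·
e2 deliver 0→4: 4[back,v=0,y]
e3 deliver 4→0: ·
e4 deliver 0→2: 2[back,v=0,y]
e5 deliver 2→0: 0[prim,v=0,y]
e6 timeout(3): 3[back,v=1,-]
e7 deliver 3→0: 0[back,v=1,y]
e8 deliver 0→3: ·
e9 deliver 3→1: 1[prim,v=1,-]
e10 deliver 1→3: ·
e11 deliver 1→2: ·
e12 deliver 4→0: ·
e13 timeout(0): 0[back,v=2,y]
e14 propose(0,'w'): ·
e15 deliver 0→4: 4[back,v=2,y]
e16 deliver 4→0: ·
e17 deliver 0→3: 3[back,v=2,-]
e18 deliver 3→0: ·
e19 deliver 0→1: ·

2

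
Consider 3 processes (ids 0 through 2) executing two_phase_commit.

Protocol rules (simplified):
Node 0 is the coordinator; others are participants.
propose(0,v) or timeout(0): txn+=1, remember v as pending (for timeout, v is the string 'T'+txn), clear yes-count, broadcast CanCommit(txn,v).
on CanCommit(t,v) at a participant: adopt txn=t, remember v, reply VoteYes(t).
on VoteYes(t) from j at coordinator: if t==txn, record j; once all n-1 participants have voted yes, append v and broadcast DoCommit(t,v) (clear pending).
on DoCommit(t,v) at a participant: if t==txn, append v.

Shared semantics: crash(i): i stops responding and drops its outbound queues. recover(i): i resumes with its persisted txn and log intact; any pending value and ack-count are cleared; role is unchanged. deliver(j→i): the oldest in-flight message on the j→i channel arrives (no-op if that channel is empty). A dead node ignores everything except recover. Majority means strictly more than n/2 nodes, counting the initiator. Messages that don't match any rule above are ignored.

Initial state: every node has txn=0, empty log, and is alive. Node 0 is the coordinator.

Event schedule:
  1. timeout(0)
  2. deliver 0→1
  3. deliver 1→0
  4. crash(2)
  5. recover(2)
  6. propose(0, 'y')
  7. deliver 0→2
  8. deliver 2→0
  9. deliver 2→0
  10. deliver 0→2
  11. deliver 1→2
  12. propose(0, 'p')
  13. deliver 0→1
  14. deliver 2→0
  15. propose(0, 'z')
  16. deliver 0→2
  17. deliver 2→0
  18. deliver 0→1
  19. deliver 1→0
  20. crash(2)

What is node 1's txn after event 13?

e1 timeout(0): 0[coor,t=1,-]
e2 deliver 0→1: 1[part,t=1,-]
e3 deliver 1→0: ·
e4 crash(2): 2[✗part,t=0,-]
e5 recover(2): 2[part,t=0,-]
e6 propose(0,'y'): 0[coor,t=2,-]
e7 deliver 0→2: 2[part,t=1,-]
e8 deliver 2→0: ·
e9 deliver 2→0: ·
e10 deliver 0→2: 2[part,t=2,-]
e11 deliver 1→2: ·
e12 propose(0,'p'): 0[coor,t=3,-]
e13 deliver 0→1: 1[part,t=2,-]

2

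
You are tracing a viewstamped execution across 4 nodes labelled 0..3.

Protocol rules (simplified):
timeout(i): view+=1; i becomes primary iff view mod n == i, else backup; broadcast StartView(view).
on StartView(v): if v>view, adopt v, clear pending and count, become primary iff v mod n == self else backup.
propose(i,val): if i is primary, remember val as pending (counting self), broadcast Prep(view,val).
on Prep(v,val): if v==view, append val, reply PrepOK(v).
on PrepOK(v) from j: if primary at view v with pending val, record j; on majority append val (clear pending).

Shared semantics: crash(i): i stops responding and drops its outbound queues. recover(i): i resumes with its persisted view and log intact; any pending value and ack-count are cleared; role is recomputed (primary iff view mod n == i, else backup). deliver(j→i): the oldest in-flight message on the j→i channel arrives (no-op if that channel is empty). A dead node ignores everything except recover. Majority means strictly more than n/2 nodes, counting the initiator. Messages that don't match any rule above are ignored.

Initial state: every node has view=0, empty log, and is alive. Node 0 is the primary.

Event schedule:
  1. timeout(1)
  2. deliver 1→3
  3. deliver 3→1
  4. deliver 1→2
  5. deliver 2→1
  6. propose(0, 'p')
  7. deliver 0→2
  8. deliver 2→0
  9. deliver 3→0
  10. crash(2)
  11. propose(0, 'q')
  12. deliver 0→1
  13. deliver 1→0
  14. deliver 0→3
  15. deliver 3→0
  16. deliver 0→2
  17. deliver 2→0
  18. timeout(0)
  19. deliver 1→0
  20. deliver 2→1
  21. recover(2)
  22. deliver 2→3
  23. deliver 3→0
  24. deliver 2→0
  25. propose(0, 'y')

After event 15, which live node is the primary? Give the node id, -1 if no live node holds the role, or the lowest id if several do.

[1] timeout(1) → N1(prim v1 [-])
[2] deliver 1→3 → N3(back v1 [-])
[3] deliver 3→1 → ∅
[4] deliver 1→2 → N2(back v1 [-])
[5] deliver 2→1 → ∅
[6] propose(0,'p') → ∅
[7] deliver 0→2 → ∅
[8] deliver 2→0 → ∅
[9] deliver 3→0 → ∅
[10] crash(2) → N2(✗back v1 [-])
[11] propose(0,'q') → ∅
[12] deliver 0→1 → ∅
[13] deliver 1→0 → N0(back v1 [-])
[14] deliver 0→3 → ∅
[15] deliver 3→0 → ∅

1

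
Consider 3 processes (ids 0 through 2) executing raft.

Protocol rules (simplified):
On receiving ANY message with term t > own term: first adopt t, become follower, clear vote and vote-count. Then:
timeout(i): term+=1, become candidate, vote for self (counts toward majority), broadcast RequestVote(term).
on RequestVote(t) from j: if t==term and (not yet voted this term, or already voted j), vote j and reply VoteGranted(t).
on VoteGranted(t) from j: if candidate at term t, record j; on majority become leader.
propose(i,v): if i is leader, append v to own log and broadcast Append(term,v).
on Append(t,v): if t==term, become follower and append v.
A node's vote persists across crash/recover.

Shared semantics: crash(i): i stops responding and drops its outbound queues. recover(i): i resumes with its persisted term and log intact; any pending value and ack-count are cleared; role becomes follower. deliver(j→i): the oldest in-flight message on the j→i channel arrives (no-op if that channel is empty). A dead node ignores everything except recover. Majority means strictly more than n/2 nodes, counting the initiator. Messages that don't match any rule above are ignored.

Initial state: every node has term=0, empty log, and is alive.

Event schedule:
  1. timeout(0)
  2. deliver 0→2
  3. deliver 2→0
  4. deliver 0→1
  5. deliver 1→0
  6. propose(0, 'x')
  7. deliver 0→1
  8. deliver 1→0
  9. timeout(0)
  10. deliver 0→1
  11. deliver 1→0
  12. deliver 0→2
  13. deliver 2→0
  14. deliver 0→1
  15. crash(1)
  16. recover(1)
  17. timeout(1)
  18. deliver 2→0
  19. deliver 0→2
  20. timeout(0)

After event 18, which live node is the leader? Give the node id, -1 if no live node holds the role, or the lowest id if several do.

0

step 1 timeout(0): 0={cand,t=1,log=-}
step 2 deliver 0→2: 2={foll,t=1,log=-}
step 3 deliver 2→0: 0={lead,t=1,log=-}
step 4 deliver 0→1: 1={foll,t=1,log=-}
step 5 deliver 1→0: —
step 6 propose(0,'x'): 0={lead,t=1,log=x}
step 7 deliver 0→1: 1={foll,t=1,log=x}
step 8 deliver 1→0: —
step 9 timeout(0): 0={cand,t=2,log=x}
step 10 deliver 0→1: 1={foll,t=2,log=x}
step 11 deliver 1→0: 0={lead,t=2,log=x}
step 12 deliver 0→2: 2={foll,t=1,log=x}
step 13 deliver 2→0: —
step 14 deliver 0→1: —
step 15 crash(1): 1={✗foll,t=2,log=x}
step 16 recover(1): 1={foll,t=2,log=x}
step 17 timeout(1): 1={cand,t=3,log=x}
step 18 deliver 2→0: —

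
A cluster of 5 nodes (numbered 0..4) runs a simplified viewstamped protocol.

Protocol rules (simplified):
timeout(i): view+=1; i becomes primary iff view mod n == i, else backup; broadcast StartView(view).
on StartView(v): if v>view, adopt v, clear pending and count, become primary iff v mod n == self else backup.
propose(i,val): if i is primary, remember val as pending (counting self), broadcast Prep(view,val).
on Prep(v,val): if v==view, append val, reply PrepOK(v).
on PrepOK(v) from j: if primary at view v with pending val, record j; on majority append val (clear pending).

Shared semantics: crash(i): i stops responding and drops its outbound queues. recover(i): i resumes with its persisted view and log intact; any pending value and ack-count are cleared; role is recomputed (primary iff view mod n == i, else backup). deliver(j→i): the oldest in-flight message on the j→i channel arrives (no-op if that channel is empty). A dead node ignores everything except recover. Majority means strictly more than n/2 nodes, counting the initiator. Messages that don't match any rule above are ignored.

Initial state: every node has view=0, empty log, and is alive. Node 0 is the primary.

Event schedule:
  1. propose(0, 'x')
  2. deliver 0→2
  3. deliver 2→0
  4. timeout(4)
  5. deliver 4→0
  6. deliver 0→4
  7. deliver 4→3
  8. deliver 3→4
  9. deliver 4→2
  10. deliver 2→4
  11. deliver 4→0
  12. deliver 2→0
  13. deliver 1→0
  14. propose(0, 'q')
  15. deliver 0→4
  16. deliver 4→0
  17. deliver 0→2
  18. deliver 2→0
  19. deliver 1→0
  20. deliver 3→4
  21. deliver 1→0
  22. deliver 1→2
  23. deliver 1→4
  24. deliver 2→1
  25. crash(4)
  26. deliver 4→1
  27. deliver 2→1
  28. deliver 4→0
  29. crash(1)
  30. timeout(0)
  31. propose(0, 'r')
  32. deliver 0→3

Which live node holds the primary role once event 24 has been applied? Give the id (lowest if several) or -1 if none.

after 1 — propose(0,'x'): ·
after 2 — deliver 0→2: n2:back/v0/[x]
after 3 — deliver 2→0: ·
after 4 — timeout(4): n4:back/v1/[-]
after 5 — deliver 4→0: n0:back/v1/[-]
after 6 — deliver 0→4: ·
after 7 — deliver 4→3: n3:back/v1/[-]
after 8 — deliver 3→4: ·
after 9 — deliver 4→2: n2:back/v1/[x]
after 10 — deliver 2→4: ·
after 11 — deliver 4→0: ·
after 12 — deliver 2→0: ·
after 13 — deliver 1→0: ·
after 14 — propose(0,'q'): ·
after 15 — deliver 0→4: ·
after 16 — deliver 4→0: ·
after 17 — deliver 0→2: ·
after 18 — deliver 2→0: ·
after 19 — deliver 1→0: ·
after 20 — deliver 3→4: ·
after 21 — deliver 1→0: ·
after 22 — deliver 1→2: ·
after 23 — deliver 1→4: ·
after 24 — deliver 2→1: ·

-1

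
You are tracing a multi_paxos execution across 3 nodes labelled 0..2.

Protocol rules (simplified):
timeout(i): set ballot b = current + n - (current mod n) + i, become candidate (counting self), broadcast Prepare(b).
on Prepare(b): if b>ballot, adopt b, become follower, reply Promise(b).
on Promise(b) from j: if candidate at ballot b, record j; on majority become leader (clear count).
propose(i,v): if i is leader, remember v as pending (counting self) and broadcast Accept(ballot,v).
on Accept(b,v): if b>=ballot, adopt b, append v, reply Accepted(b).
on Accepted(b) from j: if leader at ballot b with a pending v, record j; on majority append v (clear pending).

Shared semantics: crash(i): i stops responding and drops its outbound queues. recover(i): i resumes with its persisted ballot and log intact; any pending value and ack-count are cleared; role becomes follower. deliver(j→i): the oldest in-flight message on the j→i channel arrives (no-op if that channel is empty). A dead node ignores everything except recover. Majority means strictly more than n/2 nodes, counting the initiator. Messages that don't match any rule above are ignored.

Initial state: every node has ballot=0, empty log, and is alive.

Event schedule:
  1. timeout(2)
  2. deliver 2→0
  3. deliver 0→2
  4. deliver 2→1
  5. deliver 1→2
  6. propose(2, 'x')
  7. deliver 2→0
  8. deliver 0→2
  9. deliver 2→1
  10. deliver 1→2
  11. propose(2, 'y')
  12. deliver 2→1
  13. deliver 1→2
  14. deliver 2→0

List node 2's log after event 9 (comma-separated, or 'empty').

x

1. timeout(2):  <2:cand b5 ->
2. deliver 2→0:  <0:foll b5 ->
3. deliver 0→2:  <2:lead b5 ->
4. deliver 2→1:  <1:foll b5 ->
5. deliver 1→2:  nop
6. propose(2,'x'):  nop
7. deliver 2→0:  <0:foll b5 x>
8. deliver 0→2:  <2:lead b5 x>
9. deliver 2→1:  <1:foll b5 x>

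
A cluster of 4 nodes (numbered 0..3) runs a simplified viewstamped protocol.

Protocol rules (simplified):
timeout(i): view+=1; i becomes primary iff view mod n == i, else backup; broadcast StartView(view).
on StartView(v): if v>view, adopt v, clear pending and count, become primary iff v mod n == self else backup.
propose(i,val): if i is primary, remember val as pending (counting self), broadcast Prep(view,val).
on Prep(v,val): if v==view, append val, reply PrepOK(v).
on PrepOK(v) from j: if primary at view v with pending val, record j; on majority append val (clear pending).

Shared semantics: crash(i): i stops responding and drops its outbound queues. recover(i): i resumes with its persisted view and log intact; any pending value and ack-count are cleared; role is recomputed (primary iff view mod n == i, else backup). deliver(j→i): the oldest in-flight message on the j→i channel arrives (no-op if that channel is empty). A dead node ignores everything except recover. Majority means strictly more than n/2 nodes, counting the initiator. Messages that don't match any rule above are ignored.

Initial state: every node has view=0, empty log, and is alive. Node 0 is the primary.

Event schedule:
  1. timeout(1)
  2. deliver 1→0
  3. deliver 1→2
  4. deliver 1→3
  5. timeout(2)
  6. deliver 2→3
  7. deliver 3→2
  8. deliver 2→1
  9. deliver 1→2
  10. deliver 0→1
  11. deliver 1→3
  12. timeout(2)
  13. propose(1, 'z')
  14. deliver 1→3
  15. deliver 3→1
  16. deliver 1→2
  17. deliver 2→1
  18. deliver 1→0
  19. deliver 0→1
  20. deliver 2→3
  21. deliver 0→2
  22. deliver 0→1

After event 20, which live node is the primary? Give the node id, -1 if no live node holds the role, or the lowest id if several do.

3

after 1 — timeout(1): n1:prim/v1/[-]
after 2 — deliver 1→0: n0:back/v1/[-]
after 3 — deliver 1→2: n2:back/v1/[-]
after 4 — deliver 1→3: n3:back/v1/[-]
after 5 — timeout(2): n2:prim/v2/[-]
after 6 — deliver 2→3: n3:back/v2/[-]
after 7 — deliver 3→2: ·
after 8 — deliver 2→1: n1:back/v2/[-]
after 9 — deliver 1→2: ·
after 10 — deliver 0→1: ·
after 11 — deliver 1→3: ·
after 12 — timeout(2): n2:back/v3/[-]
after 13 — propose(1,'z'): ·
after 14 — deliver 1→3: ·
after 15 — deliver 3→1: ·
after 16 — deliver 1→2: ·
after 17 — deliver 2→1: n1:back/v3/[-]
after 18 — deliver 1→0: ·
after 19 — deliver 0→1: ·
after 20 — deliver 2→3: n3:prim/v3/[-]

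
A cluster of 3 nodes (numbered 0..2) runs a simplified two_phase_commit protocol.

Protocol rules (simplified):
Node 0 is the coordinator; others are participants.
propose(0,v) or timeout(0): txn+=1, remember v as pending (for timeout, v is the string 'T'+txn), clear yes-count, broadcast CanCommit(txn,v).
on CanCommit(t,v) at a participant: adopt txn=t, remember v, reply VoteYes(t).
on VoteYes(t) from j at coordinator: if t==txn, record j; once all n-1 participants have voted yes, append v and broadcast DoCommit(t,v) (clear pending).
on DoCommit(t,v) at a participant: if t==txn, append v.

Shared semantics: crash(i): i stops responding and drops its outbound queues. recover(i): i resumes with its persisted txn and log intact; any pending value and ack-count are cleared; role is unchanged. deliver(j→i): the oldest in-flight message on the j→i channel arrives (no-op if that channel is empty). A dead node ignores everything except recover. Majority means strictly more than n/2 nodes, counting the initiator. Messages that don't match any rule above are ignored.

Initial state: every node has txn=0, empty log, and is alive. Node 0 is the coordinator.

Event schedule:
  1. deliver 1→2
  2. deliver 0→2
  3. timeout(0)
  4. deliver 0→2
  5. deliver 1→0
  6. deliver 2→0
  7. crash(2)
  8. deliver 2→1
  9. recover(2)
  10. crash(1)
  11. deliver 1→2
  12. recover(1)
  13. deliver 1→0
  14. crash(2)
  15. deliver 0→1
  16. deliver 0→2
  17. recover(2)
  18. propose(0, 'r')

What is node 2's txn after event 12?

1

1. deliver 1→2:  nop
2. deliver 0→2:  nop
3. timeout(0):  <0:coor t1 ->
4. deliver 0→2:  <2:part t1 ->
5. deliver 1→0:  nop
6. deliver 2→0:  nop
7. crash(2):  <2:✗part t1 ->
8. deliver 2→1:  nop
9. recover(2):  <2:part t1 ->
10. crash(1):  <1:✗part t0 ->
11. deliver 1→2:  nop
12. recover(1):  <1:part t0 ->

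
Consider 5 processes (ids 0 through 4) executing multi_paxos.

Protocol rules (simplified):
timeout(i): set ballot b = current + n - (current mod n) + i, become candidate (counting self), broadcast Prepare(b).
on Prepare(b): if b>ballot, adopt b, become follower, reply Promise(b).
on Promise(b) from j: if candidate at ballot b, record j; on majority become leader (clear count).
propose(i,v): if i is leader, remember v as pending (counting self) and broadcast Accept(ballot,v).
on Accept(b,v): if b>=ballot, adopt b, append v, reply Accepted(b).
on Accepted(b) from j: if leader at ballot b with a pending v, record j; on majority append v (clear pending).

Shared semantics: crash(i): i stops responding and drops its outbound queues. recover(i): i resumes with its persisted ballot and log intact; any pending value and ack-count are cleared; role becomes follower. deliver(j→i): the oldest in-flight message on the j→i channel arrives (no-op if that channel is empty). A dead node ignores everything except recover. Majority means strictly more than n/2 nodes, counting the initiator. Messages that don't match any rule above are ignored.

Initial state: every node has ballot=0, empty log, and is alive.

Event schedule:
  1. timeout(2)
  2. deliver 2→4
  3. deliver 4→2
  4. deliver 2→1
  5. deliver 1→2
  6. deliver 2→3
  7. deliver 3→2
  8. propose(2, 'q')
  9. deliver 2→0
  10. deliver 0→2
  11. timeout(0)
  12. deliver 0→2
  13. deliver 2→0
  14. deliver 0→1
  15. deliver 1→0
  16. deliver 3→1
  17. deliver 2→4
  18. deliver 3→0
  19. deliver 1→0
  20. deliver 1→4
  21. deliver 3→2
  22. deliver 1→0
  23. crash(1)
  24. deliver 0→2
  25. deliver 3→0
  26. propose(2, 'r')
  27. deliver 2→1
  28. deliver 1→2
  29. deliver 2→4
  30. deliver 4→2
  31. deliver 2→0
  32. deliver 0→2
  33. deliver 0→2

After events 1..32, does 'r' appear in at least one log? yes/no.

e1 timeout(2): 2[cand,b=7,-]
e2 deliver 2→4: 4[foll,b=7,-]
e3 deliver 4→2: ·
e4 deliver 2→1: 1[foll,b=7,-]
e5 deliver 1→2: 2[lead,b=7,-]
e6 deliver 2→3: 3[foll,b=7,-]
e7 deliver 3→2: ·
e8 propose(2,'q'): ·
e9 deliver 2→0: 0[foll,b=7,-]
e10 deliver 0→2: ·
e11 timeout(0): 0[cand,b=10,-]
e12 deliver 0→2: 2[foll,b=10,-]
e13 deliver 2→0: ·
e14 deliver 0→1: 1[foll,b=10,-]
e15 deliver 1→0: ·
e16 deliver 3→1: ·
e17 deliver 2→4: 4[foll,b=7,q]
e18 deliver 3→0: ·
e19 deliver 1→0: ·
e20 deliver 1→4: ·
e21 deliver 3→2: ·
e22 deliver 1→0: ·
e23 crash(1): 1[✗foll,b=10,-]
e24 deliver 0→2: ·
e25 deliver 3→0: ·
e26 propose(2,'r'): ·
e27 deliver 2→1: ·
e28 deliver 1→2: ·
e29 deliver 2→4: ·
e30 deliver 4→2: ·
e31 deliver 2→0: 0[lead,b=10,-]
e32 deliver 0→2: ·

no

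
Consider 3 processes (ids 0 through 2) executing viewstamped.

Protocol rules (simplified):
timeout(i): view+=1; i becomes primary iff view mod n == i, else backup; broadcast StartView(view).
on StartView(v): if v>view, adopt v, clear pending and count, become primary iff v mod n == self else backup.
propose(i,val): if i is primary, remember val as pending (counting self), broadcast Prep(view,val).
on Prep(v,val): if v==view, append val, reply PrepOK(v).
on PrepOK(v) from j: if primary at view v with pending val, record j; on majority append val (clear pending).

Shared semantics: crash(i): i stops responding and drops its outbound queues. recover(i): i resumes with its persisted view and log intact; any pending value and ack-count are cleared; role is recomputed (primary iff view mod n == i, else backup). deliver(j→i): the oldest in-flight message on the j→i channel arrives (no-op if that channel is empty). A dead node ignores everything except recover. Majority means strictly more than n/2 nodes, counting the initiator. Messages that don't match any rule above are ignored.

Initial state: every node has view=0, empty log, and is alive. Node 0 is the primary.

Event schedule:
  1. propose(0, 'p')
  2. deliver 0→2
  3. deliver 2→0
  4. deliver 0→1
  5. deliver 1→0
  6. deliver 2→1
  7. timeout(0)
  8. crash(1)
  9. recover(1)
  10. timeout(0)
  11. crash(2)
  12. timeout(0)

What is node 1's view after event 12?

0

after 1 — propose(0,'p'): ·
after 2 — deliver 0→2: n2:back/v0/[p]
after 3 — deliver 2→0: n0:prim/v0/[p]
after 4 — deliver 0→1: n1:back/v0/[p]
after 5 — deliver 1→0: ·
after 6 — deliver 2→1: ·
after 7 — timeout(0): n0:back/v1/[p]
after 8 — crash(1): n1:✗back/v0/[p]
after 9 — recover(1): n1:back/v0/[p]
after 10 — timeout(0): n0:back/v2/[p]
after 11 — crash(2): n2:✗back/v0/[p]
after 12 — timeout(0): n0:prim/v3/[p]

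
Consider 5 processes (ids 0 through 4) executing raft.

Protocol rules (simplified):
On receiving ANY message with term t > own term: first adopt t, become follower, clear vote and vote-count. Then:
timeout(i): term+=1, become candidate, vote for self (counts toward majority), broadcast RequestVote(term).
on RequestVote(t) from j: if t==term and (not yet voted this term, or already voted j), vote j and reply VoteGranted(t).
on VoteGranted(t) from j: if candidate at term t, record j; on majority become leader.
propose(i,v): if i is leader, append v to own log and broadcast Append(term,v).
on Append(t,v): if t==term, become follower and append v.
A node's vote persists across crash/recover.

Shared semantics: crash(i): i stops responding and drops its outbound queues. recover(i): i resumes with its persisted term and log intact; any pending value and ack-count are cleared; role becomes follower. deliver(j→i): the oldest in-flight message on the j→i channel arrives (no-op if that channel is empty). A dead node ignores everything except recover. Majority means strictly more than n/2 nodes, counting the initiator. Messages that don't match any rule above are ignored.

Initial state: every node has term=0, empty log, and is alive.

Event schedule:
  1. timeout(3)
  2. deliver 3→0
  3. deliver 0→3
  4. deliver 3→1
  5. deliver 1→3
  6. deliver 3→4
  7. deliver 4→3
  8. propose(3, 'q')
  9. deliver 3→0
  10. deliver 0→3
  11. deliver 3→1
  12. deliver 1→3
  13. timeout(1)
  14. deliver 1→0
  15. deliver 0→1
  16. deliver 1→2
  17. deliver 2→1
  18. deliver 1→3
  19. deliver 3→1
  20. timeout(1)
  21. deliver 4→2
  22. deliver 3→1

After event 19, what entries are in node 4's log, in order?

empty

[1] timeout(3) → N3(cand t1 [-])
[2] deliver 3→0 → N0(foll t1 [-])
[3] deliver 0→3 → ∅
[4] deliver 3→1 → N1(foll t1 [-])
[5] deliver 1→3 → N3(lead t1 [-])
[6] deliver 3→4 → N4(foll t1 [-])
[7] deliver 4→3 → ∅
[8] propose(3,'q') → N3(lead t1 [q])
[9] deliver 3→0 → N0(foll t1 [q])
[10] deliver 0→3 → ∅
[11] deliver 3→1 → N1(foll t1 [q])
[12] deliver 1→3 → ∅
[13] timeout(1) → N1(cand t2 [q])
[14] deliver 1→0 → N0(foll t2 [q])
[15] deliver 0→1 → ∅
[16] deliver 1→2 → N2(foll t2 [-])
[17] deliver 2→1 → N1(lead t2 [q])
[18] deliver 1→3 → N3(foll t2 [q])
[19] deliver 3→1 → ∅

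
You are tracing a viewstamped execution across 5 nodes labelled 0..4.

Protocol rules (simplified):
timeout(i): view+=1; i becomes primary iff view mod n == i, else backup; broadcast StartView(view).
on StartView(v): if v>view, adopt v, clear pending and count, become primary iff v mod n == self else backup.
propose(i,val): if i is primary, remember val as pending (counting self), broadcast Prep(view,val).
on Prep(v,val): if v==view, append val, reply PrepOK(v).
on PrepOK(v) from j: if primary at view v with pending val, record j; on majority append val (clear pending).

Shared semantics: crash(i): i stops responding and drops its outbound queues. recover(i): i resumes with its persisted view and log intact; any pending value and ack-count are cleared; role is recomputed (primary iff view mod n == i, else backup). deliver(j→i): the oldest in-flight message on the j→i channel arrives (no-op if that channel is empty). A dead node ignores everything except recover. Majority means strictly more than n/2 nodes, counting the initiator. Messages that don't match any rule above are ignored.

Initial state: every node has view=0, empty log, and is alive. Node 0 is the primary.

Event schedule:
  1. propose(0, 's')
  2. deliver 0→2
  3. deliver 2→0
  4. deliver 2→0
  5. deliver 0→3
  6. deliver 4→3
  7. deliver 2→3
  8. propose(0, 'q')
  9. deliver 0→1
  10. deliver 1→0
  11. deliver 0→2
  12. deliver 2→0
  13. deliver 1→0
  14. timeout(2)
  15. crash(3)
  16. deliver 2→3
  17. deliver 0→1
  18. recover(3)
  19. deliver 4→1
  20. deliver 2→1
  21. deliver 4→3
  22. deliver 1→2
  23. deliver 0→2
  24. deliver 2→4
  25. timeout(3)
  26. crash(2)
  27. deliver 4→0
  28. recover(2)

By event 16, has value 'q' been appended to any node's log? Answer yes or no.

yes

step 1 propose(0,'s'): —
step 2 deliver 0→2: 2={back,v=0,log=s}
step 3 deliver 2→0: —
step 4 deliver 2→0: —
step 5 deliver 0→3: 3={back,v=0,log=s}
step 6 deliver 4→3: —
step 7 deliver 2→3: —
step 8 propose(0,'q'): —
step 9 deliver 0→1: 1={back,v=0,log=s}
step 10 deliver 1→0: —
step 11 deliver 0→2: 2={back,v=0,log=s,q}
step 12 deliver 2→0: 0={prim,v=0,log=q}
step 13 deliver 1→0: —
step 14 timeout(2): 2={back,v=1,log=s,q}
step 15 crash(3): 3={✗back,v=0,log=s}
step 16 deliver 2→3: —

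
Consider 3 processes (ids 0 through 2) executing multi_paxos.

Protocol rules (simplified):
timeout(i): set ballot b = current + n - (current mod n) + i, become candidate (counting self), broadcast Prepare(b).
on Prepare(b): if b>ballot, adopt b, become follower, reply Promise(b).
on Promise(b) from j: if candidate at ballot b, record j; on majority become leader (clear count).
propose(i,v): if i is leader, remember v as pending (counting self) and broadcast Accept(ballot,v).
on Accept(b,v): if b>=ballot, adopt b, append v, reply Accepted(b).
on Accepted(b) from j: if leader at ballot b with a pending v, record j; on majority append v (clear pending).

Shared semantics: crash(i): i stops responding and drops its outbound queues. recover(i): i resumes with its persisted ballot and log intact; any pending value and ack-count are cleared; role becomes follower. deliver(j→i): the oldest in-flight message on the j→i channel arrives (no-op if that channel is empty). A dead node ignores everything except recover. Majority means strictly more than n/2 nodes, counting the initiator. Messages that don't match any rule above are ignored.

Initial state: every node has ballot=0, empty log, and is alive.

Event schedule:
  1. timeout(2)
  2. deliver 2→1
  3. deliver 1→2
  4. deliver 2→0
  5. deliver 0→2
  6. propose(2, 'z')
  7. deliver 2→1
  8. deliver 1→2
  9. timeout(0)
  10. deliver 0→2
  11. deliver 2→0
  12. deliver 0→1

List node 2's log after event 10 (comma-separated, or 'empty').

z

after 1 — timeout(2): n2:cand/b5/[-]
after 2 — deliver 2→1: n1:foll/b5/[-]
after 3 — deliver 1→2: n2:lead/b5/[-]
after 4 — deliver 2→0: n0:foll/b5/[-]
after 5 — deliver 0→2: ·
after 6 — propose(2,'z'): ·
after 7 — deliver 2→1: n1:foll/b5/[z]
after 8 — deliver 1→2: n2:lead/b5/[z]
after 9 — timeout(0): n0:cand/b6/[-]
after 10 — deliver 0→2: n2:foll/b6/[z]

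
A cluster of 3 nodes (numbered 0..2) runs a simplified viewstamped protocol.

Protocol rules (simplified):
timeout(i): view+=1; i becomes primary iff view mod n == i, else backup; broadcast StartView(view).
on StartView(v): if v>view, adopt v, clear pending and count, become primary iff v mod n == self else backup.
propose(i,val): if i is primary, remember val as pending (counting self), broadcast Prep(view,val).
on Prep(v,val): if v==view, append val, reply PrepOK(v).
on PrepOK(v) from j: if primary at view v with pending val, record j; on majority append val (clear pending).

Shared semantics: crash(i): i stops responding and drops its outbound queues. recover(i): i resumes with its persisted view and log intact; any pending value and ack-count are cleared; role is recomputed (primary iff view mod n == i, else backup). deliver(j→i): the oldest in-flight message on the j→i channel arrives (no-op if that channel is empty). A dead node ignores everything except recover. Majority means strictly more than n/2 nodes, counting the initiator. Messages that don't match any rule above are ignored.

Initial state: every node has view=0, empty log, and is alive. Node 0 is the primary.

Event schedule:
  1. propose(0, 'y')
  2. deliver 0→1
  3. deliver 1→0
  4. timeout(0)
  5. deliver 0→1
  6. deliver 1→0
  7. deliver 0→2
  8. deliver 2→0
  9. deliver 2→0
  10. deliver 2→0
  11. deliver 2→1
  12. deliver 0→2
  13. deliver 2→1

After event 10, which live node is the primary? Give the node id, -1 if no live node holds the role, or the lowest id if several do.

1

[1] propose(0,'y') → ∅
[2] deliver 0→1 → N1(back v0 [y])
[3] deliver 1→0 → N0(prim v0 [y])
[4] timeout(0) → N0(back v1 [y])
[5] deliver 0→1 → N1(prim v1 [y])
[6] deliver 1→0 → ∅
[7] deliver 0→2 → N2(back v0 [y])
[8] deliver 2→0 → ∅
[9] deliver 2→0 → ∅
[10] deliver 2→0 → ∅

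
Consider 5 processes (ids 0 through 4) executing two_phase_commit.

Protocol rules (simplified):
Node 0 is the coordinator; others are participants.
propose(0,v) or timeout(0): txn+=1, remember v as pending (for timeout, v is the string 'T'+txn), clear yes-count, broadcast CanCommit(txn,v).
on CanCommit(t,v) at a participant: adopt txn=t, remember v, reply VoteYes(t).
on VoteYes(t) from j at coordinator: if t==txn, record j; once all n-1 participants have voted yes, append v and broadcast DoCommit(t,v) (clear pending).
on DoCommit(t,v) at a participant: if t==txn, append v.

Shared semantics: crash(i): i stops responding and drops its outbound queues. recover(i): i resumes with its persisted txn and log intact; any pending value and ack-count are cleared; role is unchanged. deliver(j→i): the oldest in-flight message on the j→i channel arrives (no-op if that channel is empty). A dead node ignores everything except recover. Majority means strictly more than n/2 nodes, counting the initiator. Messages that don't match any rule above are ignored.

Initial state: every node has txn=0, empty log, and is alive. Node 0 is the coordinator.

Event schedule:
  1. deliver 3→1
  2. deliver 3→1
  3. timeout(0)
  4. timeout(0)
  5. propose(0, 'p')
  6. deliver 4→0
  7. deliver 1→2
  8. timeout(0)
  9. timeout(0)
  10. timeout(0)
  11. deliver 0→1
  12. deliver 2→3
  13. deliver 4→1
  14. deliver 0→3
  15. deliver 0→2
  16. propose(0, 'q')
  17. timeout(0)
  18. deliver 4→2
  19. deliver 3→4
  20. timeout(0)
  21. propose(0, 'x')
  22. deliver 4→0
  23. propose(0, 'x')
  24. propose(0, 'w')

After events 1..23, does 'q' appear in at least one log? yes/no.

no

[1] deliver 3→1 → ∅
[2] deliver 3→1 → ∅
[3] timeout(0) → N0(coor t1 [-])
[4] timeout(0) → N0(coor t2 [-])
[5] propose(0,'p') → N0(coor t3 [-])
[6] deliver 4→0 → ∅
[7] deliver 1→2 → ∅
[8] timeout(0) → N0(coor t4 [-])
[9] timeout(0) → N0(coor t5 [-])
[10] timeout(0) → N0(coor t6 [-])
[11] deliver 0→1 → N1(part t1 [-])
[12] deliver 2→3 → ∅
[13] deliver 4→1 → ∅
[14] deliver 0→3 → N3(part t1 [-])
[15] deliver 0→2 → N2(part t1 [-])
[16] propose(0,'q') → N0(coor t7 [-])
[17] timeout(0) → N0(coor t8 [-])
[18] deliver 4→2 → ∅
[19] deliver 3→4 → ∅
[20] timeout(0) → N0(coor t9 [-])
[21] propose(0,'x') → N0(coor t10 [-])
[22] deliver 4→0 → ∅
[23] propose(0,'x') → N0(coor t11 [-])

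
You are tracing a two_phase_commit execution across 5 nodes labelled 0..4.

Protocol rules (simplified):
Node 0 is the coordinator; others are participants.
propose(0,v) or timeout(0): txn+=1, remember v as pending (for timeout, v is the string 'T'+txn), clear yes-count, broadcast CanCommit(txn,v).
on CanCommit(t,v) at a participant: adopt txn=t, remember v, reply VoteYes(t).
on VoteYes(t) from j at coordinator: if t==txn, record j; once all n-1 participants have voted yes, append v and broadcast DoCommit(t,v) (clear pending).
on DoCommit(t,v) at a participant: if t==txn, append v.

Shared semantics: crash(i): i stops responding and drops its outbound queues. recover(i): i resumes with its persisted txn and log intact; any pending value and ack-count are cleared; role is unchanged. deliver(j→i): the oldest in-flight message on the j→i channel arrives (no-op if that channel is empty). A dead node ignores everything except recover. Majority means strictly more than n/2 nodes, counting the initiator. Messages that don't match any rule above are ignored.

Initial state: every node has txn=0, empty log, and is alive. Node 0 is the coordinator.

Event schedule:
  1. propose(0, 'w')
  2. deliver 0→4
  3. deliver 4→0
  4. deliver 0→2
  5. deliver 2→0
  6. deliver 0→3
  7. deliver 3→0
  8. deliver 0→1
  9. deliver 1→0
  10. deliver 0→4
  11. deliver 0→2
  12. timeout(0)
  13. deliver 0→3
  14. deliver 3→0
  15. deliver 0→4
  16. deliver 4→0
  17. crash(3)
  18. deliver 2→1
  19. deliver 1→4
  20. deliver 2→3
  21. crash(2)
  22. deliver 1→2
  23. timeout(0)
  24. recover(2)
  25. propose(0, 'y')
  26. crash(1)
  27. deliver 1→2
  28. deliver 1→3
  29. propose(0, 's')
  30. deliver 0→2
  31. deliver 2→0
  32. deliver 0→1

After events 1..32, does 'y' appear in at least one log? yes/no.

no

e1 propose(0,'w'): 0[coor,t=1,-]
e2 deliver 0→4: 4[part,t=1,-]
e3 deliver 4→0: ·
e4 deliver 0→2: 2[part,t=1,-]
e5 deliver 2→0: ·
e6 deliver 0→3: 3[part,t=1,-]
e7 deliver 3→0: ·
e8 deliver 0→1: 1[part,t=1,-]
e9 deliver 1→0: 0[coor,t=1,w]
e10 deliver 0→4: 4[part,t=1,w]
e11 deliver 0→2: 2[part,t=1,w]
e12 timeout(0): 0[coor,t=2,w]
e13 deliver 0→3: 3[part,t=1,w]
e14 deliver 3→0: ·
e15 deliver 0→4: 4[part,t=2,w]
e16 deliver 4→0: ·
e17 crash(3): 3[✗part,t=1,w]
e18 deliver 2→1: ·
e19 deliver 1→4: ·
e20 deliver 2→3: ·
e21 crash(2): 2[✗part,t=1,w]
e22 deliver 1→2: ·
e23 timeout(0): 0[coor,t=3,w]
e24 recover(2): 2[part,t=1,w]
e25 propose(0,'y'): 0[coor,t=4,w]
e26 crash(1): 1[✗part,t=1,-]
e27 deliver 1→2: ·
e28 deliver 1→3: ·
e29 propose(0,'s'): 0[coor,t=5,w]
e30 deliver 0→2: 2[part,t=2,w]
e31 deliver 2→0: ·
e32 deliver 0→1: ·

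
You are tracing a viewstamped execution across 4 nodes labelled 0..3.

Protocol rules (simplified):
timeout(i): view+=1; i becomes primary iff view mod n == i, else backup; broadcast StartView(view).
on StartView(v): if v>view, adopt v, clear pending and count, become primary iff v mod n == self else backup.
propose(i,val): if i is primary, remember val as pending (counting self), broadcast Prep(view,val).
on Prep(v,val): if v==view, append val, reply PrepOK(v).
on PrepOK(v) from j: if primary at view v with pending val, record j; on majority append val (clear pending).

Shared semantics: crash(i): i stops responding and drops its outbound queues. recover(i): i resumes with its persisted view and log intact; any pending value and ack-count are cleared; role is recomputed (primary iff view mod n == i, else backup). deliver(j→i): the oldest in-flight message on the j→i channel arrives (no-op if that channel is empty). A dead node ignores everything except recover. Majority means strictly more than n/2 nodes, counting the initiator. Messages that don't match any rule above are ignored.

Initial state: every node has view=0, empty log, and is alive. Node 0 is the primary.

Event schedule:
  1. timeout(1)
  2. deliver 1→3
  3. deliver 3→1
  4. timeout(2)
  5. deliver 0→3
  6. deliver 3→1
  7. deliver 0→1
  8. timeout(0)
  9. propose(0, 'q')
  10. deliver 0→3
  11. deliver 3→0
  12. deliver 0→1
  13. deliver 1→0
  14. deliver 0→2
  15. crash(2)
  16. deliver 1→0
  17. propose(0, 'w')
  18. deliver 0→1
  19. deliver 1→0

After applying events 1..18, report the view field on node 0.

after 1 — timeout(1): n1:prim/v1/[-]
after 2 — deliver 1→3: n3:back/v1/[-]
after 3 — deliver 3→1: ·
after 4 — timeout(2): n2:back/v1/[-]
after 5 — deliver 0→3: ·
after 6 — deliver 3→1: ·
after 7 — deliver 0→1: ·
after 8 — timeout(0): n0:back/v1/[-]
after 9 — propose(0,'q'): ·
after 10 — deliver 0→3: ·
after 11 — deliver 3→0: ·
after 12 — deliver 0→1: ·
after 13 — deliver 1→0: ·
after 14 — deliver 0→2: ·
after 15 — crash(2): n2:✗back/v1/[-]
after 16 — deliver 1→0: ·
after 17 — propose(0,'w'): ·
after 18 — deliver 0→1: ·

1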